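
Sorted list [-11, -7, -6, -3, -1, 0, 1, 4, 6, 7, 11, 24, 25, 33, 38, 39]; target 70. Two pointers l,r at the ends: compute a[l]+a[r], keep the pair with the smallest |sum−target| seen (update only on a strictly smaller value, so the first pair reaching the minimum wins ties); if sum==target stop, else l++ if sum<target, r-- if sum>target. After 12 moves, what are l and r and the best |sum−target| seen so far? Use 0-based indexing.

[0,15] -11+39=28 d=42 * → l++
[1,15] -7+39=32 d=38 * → l++
[2,15] -6+39=33 d=37 * → l++
[3,15] -3+39=36 d=34 * → l++
[4,15] -1+39=38 d=32 * → l++
[5,15] 0+39=39 d=31 * → l++
[6,15] 1+39=40 d=30 * → l++
[7,15] 4+39=43 d=27 * → l++
[8,15] 6+39=45 d=25 * → l++
[9,15] 7+39=46 d=24 * → l++
[10,15] 11+39=50 d=20 * → l++
[11,15] 24+39=63 d=7 * → l++

l=12, r=15, best |Δ|=7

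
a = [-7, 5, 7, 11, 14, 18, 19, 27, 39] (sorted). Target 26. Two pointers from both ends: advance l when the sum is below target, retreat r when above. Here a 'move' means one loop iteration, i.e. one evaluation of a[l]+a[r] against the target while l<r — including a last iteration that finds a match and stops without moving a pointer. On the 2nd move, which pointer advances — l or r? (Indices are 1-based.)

l=1 r=9: -7+39=32 >26, r--
l=1 r=8: -7+27=20 <26, l++

l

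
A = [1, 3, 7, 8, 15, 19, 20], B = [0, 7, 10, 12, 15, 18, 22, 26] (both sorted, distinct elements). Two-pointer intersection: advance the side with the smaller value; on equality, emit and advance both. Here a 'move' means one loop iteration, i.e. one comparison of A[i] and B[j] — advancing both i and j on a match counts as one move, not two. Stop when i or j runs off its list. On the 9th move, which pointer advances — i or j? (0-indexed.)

j

i=0 j=0: 1>0, j++
i=0 j=1: 1<7, i++
i=1 j=1: 3<7, i++
i=2 j=1: 7==7 emit, i++,j++
i=3 j=2: 8<10, i++
i=4 j=2: 15>10, j++
i=4 j=3: 15>12, j++
i=4 j=4: 15==15 emit, i++,j++
i=5 j=5: 19>18, j++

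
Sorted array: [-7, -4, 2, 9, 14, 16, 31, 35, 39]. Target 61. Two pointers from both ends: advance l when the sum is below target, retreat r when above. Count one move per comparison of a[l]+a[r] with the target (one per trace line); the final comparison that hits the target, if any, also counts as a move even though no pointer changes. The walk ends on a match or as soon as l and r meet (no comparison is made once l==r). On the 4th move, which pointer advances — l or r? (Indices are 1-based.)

l

l=1 r=9: -7+39=32 <61, l++
l=2 r=9: -4+39=35 <61, l++
l=3 r=9: 2+39=41 <61, l++
l=4 r=9: 9+39=48 <61, l++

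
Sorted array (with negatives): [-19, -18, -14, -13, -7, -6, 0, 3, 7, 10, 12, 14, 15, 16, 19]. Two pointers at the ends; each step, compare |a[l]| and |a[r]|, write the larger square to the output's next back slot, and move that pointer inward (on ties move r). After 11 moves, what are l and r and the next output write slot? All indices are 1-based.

[1,15] |-19|<=|19| out[15]=361 → r--
[1,14] |-19|>|16| out[14]=361 → l++
[2,14] |-18|>|16| out[13]=324 → l++
[3,14] |-14|<=|16| out[12]=256 → r--
[3,13] |-14|<=|15| out[11]=225 → r--
[3,12] |-14|<=|14| out[10]=196 → r--
[3,11] |-14|>|12| out[9]=196 → l++
[4,11] |-13|>|12| out[8]=169 → l++
[5,11] |-7|<=|12| out[7]=144 → r--
[5,10] |-7|<=|10| out[6]=100 → r--
[5,9] |-7|<=|7| out[5]=49 → r--

l=5, r=8, next write slot=4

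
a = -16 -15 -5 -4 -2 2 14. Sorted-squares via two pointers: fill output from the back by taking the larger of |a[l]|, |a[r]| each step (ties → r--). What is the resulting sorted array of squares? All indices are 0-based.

l=0 r=6: |-16|>|14| out[6]=256, l++
l=1 r=6: |-15|>|14| out[5]=225, l++
l=2 r=6: |-5|<=|14| out[4]=196, r--
l=2 r=5: |-5|>|2| out[3]=25, l++
l=3 r=5: |-4|>|2| out[2]=16, l++
l=4 r=5: |-2|<=|2| out[1]=4, r--
l=4 r=4: |-2|<=|-2| out[0]=4, r--

[4, 4, 16, 25, 196, 225, 256]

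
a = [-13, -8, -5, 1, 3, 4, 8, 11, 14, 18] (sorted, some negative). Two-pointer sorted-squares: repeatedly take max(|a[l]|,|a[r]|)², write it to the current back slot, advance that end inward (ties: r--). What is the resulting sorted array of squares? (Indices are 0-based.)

l=0 r=9: |-13|<=|18| out[9]=324, r--
l=0 r=8: |-13|<=|14| out[8]=196, r--
l=0 r=7: |-13|>|11| out[7]=169, l++
l=1 r=7: |-8|<=|11| out[6]=121, r--
l=1 r=6: |-8|<=|8| out[5]=64, r--
l=1 r=5: |-8|>|4| out[4]=64, l++
l=2 r=5: |-5|>|4| out[3]=25, l++
l=3 r=5: |1|<=|4| out[2]=16, r--
l=3 r=4: |1|<=|3| out[1]=9, r--
l=3 r=3: |1|<=|1| out[0]=1, r--

[1, 9, 16, 25, 64, 64, 121, 169, 196, 324]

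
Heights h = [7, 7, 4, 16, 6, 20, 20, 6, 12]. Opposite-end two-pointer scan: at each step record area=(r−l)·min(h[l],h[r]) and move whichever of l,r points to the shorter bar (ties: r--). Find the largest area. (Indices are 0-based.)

[0,8] min(7,12)*8=56 best=56 * → l++
[1,8] min(7,12)*7=49 best=56 → l++
[2,8] min(4,12)*6=24 best=56 → l++
[3,8] min(16,12)*5=60 best=60 * → r--
[3,7] min(16,6)*4=24 best=60 → r--
[3,6] min(16,20)*3=48 best=60 → l++
[4,6] min(6,20)*2=12 best=60 → l++
[5,6] min(20,20)*1=20 best=60 → r--

max area = 60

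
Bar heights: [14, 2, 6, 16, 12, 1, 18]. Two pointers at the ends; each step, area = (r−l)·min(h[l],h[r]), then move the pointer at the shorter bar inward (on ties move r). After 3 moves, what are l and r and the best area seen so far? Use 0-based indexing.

l=3, r=6, best area=84

l=0 r=6: min(14,18)*6=84 best=84 *, l++
l=1 r=6: min(2,18)*5=10 best=84, l++
l=2 r=6: min(6,18)*4=24 best=84, l++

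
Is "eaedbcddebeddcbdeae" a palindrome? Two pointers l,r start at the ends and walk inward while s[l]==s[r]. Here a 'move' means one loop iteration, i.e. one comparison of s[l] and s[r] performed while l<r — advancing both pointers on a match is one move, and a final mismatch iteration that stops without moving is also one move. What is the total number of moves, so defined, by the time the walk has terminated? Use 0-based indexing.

l=0 r=18: 'e'=='e', l++,r--
l=1 r=17: 'a'=='a', l++,r--
l=2 r=16: 'e'=='e', l++,r--
l=3 r=15: 'd'=='d', l++,r--
l=4 r=14: 'b'=='b', l++,r--
l=5 r=13: 'c'=='c', l++,r--
l=6 r=12: 'd'=='d', l++,r--
l=7 r=11: 'd'=='d', l++,r--
l=8 r=10: 'e'=='e', l++,r--

9 moves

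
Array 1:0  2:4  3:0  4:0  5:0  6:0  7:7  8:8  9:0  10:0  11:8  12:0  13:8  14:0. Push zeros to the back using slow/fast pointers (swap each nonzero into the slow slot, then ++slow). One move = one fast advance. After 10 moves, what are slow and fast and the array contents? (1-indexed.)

(s=1,f=1) a[fast]=0 → fast++
(s=1,f=2) a[fast]=4≠0 swap→a[1]=4 → slow++,fast++
(s=2,f=3) a[fast]=0 → fast++
(s=2,f=4) a[fast]=0 → fast++
(s=2,f=5) a[fast]=0 → fast++
(s=2,f=6) a[fast]=0 → fast++
(s=2,f=7) a[fast]=7≠0 swap→a[2]=7 → slow++,fast++
(s=3,f=8) a[fast]=8≠0 swap→a[3]=8 → slow++,fast++
(s=4,f=9) a[fast]=0 → fast++
(s=4,f=10) a[fast]=0 → fast++

slow=4, fast=11, a=[4, 7, 8, 0, 0, 0, 0, 0, 0, 0, 8, 0, 8, 0]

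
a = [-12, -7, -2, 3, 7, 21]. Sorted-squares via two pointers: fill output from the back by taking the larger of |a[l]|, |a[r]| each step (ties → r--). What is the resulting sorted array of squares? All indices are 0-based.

[4, 9, 49, 49, 144, 441]

[0,5] |-12|<=|21| out[5]=441 → r--
[0,4] |-12|>|7| out[4]=144 → l++
[1,4] |-7|<=|7| out[3]=49 → r--
[1,3] |-7|>|3| out[2]=49 → l++
[2,3] |-2|<=|3| out[1]=9 → r--
[2,2] |-2|<=|-2| out[0]=4 → r--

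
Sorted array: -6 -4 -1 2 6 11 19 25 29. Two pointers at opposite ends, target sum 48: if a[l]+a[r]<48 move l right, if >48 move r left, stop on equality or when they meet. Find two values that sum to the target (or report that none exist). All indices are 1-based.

l=1 r=9: -6+29=23 <48, l++
l=2 r=9: -4+29=25 <48, l++
l=3 r=9: -1+29=28 <48, l++
l=4 r=9: 2+29=31 <48, l++
l=5 r=9: 6+29=35 <48, l++
l=6 r=9: 11+29=40 <48, l++
l=7 r=9: 19+29=48, found

(19, 29)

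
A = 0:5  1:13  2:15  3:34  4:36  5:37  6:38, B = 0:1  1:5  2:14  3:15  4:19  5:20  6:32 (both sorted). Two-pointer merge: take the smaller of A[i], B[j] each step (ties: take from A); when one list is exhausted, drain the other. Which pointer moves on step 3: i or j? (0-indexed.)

j

i=0 j=0: A[i]=5>B[j]=1 take 1, j++
i=0 j=1: A[i]=5<=B[j]=5 take 5, i++
i=1 j=1: A[i]=13>B[j]=5 take 5, j++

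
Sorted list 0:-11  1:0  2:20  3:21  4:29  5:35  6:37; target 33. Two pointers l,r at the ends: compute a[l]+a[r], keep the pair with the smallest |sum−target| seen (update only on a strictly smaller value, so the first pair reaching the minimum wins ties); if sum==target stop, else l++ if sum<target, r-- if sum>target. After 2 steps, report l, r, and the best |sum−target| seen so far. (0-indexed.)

l=1, r=5, best |Δ|=4

l=0 r=6: -11+37=26 d=7 *, l++
l=1 r=6: 0+37=37 d=4 *, r--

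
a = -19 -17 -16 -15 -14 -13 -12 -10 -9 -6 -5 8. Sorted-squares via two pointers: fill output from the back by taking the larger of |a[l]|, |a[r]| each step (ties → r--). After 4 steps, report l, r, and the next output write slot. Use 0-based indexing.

l=4, r=11, next write slot=7

l=0 r=11: |-19|>|8| out[11]=361, l++
l=1 r=11: |-17|>|8| out[10]=289, l++
l=2 r=11: |-16|>|8| out[9]=256, l++
l=3 r=11: |-15|>|8| out[8]=225, l++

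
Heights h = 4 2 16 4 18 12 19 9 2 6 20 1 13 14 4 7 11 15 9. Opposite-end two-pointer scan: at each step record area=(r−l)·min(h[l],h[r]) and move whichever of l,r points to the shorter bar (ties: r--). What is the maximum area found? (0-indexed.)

l=0 r=18: min(4,9)*18=72 best=72 *, l++
l=1 r=18: min(2,9)*17=34 best=72, l++
l=2 r=18: min(16,9)*16=144 best=144 *, r--
l=2 r=17: min(16,15)*15=225 best=225 *, r--
l=2 r=16: min(16,11)*14=154 best=225, r--
l=2 r=15: min(16,7)*13=91 best=225, r--
l=2 r=14: min(16,4)*12=48 best=225, r--
l=2 r=13: min(16,14)*11=154 best=225, r--
l=2 r=12: min(16,13)*10=130 best=225, r--
l=2 r=11: min(16,1)*9=9 best=225, r--
l=2 r=10: min(16,20)*8=128 best=225, l++
l=3 r=10: min(4,20)*7=28 best=225, l++
l=4 r=10: min(18,20)*6=108 best=225, l++
l=5 r=10: min(12,20)*5=60 best=225, l++
l=6 r=10: min(19,20)*4=76 best=225, l++
l=7 r=10: min(9,20)*3=27 best=225, l++
l=8 r=10: min(2,20)*2=4 best=225, l++
l=9 r=10: min(6,20)*1=6 best=225, l++

max area = 225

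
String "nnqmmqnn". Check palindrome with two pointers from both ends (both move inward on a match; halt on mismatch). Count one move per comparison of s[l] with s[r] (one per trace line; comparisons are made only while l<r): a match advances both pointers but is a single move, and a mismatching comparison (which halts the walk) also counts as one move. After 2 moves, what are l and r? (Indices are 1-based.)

l=3, r=6

l=1 r=8: 'n'=='n', l++,r--
l=2 r=7: 'n'=='n', l++,r--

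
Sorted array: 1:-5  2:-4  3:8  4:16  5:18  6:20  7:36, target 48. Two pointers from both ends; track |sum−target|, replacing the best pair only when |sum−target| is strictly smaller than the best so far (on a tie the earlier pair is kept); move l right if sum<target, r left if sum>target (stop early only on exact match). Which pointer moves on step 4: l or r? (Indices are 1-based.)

[1,7] -5+36=31 d=17 * → l++
[2,7] -4+36=32 d=16 * → l++
[3,7] 8+36=44 d=4 * → l++
[4,7] 16+36=52 d=4 → r--

r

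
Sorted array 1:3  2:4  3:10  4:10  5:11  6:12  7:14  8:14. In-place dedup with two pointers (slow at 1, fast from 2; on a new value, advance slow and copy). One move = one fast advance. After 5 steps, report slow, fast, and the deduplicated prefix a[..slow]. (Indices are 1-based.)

slow=5, fast=7, prefix=[3, 4, 10, 11, 12]

slow=1 fast=2: a[fast]=4≠a[slow]=3 write a[2]=4, slow++,fast++
slow=2 fast=3: a[fast]=10≠a[slow]=4 write a[3]=10, slow++,fast++
slow=3 fast=4: a[fast]=10=a[slow] dup, fast++
slow=3 fast=5: a[fast]=11≠a[slow]=10 write a[4]=11, slow++,fast++
slow=4 fast=6: a[fast]=12≠a[slow]=11 write a[5]=12, slow++,fast++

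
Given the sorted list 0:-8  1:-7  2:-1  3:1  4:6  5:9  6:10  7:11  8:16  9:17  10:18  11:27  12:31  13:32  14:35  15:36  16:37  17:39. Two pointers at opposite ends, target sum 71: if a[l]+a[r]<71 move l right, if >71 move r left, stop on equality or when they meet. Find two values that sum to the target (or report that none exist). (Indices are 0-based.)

l=0 r=17: -8+39=31 <71, l++
l=1 r=17: -7+39=32 <71, l++
l=2 r=17: -1+39=38 <71, l++
l=3 r=17: 1+39=40 <71, l++
l=4 r=17: 6+39=45 <71, l++
l=5 r=17: 9+39=48 <71, l++
l=6 r=17: 10+39=49 <71, l++
l=7 r=17: 11+39=50 <71, l++
l=8 r=17: 16+39=55 <71, l++
l=9 r=17: 17+39=56 <71, l++
l=10 r=17: 18+39=57 <71, l++
l=11 r=17: 27+39=66 <71, l++
l=12 r=17: 31+39=70 <71, l++
l=13 r=17: 32+39=71, found

(32, 39)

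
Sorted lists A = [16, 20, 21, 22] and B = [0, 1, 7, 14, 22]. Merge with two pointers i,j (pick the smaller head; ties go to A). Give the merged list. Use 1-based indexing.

[0, 1, 7, 14, 16, 20, 21, 22, 22]

[i=1,j=1] A[i]=16>B[j]=0 take 0 → j++
[i=1,j=2] A[i]=16>B[j]=1 take 1 → j++
[i=1,j=3] A[i]=16>B[j]=7 take 7 → j++
[i=1,j=4] A[i]=16>B[j]=14 take 14 → j++
[i=1,j=5] A[i]=16<=B[j]=22 take 16 → i++
[i=2,j=5] A[i]=20<=B[j]=22 take 20 → i++
[i=3,j=5] A[i]=21<=B[j]=22 take 21 → i++
[i=4,j=5] A[i]=22<=B[j]=22 take 22 → i++
[i=5,j=5] A done, take B[j]=22 → j++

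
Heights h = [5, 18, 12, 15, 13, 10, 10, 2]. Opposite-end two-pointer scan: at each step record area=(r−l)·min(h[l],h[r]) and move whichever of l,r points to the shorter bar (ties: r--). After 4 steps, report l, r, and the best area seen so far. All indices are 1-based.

l=1 r=8: min(5,2)*7=14 best=14 *, r--
l=1 r=7: min(5,10)*6=30 best=30 *, l++
l=2 r=7: min(18,10)*5=50 best=50 *, r--
l=2 r=6: min(18,10)*4=40 best=50, r--

l=2, r=5, best area=50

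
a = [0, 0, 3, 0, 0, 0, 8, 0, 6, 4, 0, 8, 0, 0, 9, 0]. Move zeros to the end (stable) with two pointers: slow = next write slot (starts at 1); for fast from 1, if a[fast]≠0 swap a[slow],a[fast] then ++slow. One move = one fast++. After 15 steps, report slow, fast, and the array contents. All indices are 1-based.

(s=1,f=1) a[fast]=0 → fast++
(s=1,f=2) a[fast]=0 → fast++
(s=1,f=3) a[fast]=3≠0 swap→a[1]=3 → slow++,fast++
(s=2,f=4) a[fast]=0 → fast++
(s=2,f=5) a[fast]=0 → fast++
(s=2,f=6) a[fast]=0 → fast++
(s=2,f=7) a[fast]=8≠0 swap→a[2]=8 → slow++,fast++
(s=3,f=8) a[fast]=0 → fast++
(s=3,f=9) a[fast]=6≠0 swap→a[3]=6 → slow++,fast++
(s=4,f=10) a[fast]=4≠0 swap→a[4]=4 → slow++,fast++
(s=5,f=11) a[fast]=0 → fast++
(s=5,f=12) a[fast]=8≠0 swap→a[5]=8 → slow++,fast++
(s=6,f=13) a[fast]=0 → fast++
(s=6,f=14) a[fast]=0 → fast++
(s=6,f=15) a[fast]=9≠0 swap→a[6]=9 → slow++,fast++

slow=7, fast=16, a=[3, 8, 6, 4, 8, 9, 0, 0, 0, 0, 0, 0, 0, 0, 0, 0]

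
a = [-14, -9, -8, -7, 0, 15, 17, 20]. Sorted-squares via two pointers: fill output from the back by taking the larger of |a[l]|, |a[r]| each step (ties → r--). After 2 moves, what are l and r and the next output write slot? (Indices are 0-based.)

l=0, r=5, next write slot=5

[0,7] |-14|<=|20| out[7]=400 → r--
[0,6] |-14|<=|17| out[6]=289 → r--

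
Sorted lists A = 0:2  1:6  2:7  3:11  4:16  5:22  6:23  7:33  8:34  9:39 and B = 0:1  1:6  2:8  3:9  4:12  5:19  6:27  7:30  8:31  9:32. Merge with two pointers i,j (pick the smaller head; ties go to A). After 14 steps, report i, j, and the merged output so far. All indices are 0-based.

i=7, j=7, merged so far=[1, 2, 6, 6, 7, 8, 9, 11, 12, 16, 19, 22, 23, 27]

[i=0,j=0] A[i]=2>B[j]=1 take 1 → j++
[i=0,j=1] A[i]=2<=B[j]=6 take 2 → i++
[i=1,j=1] A[i]=6<=B[j]=6 take 6 → i++
[i=2,j=1] A[i]=7>B[j]=6 take 6 → j++
[i=2,j=2] A[i]=7<=B[j]=8 take 7 → i++
[i=3,j=2] A[i]=11>B[j]=8 take 8 → j++
[i=3,j=3] A[i]=11>B[j]=9 take 9 → j++
[i=3,j=4] A[i]=11<=B[j]=12 take 11 → i++
[i=4,j=4] A[i]=16>B[j]=12 take 12 → j++
[i=4,j=5] A[i]=16<=B[j]=19 take 16 → i++
[i=5,j=5] A[i]=22>B[j]=19 take 19 → j++
[i=5,j=6] A[i]=22<=B[j]=27 take 22 → i++
[i=6,j=6] A[i]=23<=B[j]=27 take 23 → i++
[i=7,j=6] A[i]=33>B[j]=27 take 27 → j++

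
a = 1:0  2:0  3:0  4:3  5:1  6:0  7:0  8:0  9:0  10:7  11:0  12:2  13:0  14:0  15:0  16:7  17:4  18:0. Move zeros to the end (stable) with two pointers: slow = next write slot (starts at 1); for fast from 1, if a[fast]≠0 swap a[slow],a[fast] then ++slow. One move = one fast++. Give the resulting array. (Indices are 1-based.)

(s=1,f=1) a[fast]=0 → fast++
(s=1,f=2) a[fast]=0 → fast++
(s=1,f=3) a[fast]=0 → fast++
(s=1,f=4) a[fast]=3≠0 swap→a[1]=3 → slow++,fast++
(s=2,f=5) a[fast]=1≠0 swap→a[2]=1 → slow++,fast++
(s=3,f=6) a[fast]=0 → fast++
(s=3,f=7) a[fast]=0 → fast++
(s=3,f=8) a[fast]=0 → fast++
(s=3,f=9) a[fast]=0 → fast++
(s=3,f=10) a[fast]=7≠0 swap→a[3]=7 → slow++,fast++
(s=4,f=11) a[fast]=0 → fast++
(s=4,f=12) a[fast]=2≠0 swap→a[4]=2 → slow++,fast++
(s=5,f=13) a[fast]=0 → fast++
(s=5,f=14) a[fast]=0 → fast++
(s=5,f=15) a[fast]=0 → fast++
(s=5,f=16) a[fast]=7≠0 swap→a[5]=7 → slow++,fast++
(s=6,f=17) a[fast]=4≠0 swap→a[6]=4 → slow++,fast++
(s=7,f=18) a[fast]=0 → fast++

[3, 1, 7, 2, 7, 4, 0, 0, 0, 0, 0, 0, 0, 0, 0, 0, 0, 0]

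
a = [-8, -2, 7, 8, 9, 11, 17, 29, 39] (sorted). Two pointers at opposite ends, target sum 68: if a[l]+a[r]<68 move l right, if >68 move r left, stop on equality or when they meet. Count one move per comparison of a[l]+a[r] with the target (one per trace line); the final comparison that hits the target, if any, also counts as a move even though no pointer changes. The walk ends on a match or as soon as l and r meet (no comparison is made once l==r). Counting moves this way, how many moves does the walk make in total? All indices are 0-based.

8 moves

l=0 r=8: -8+39=31 <68, l++
l=1 r=8: -2+39=37 <68, l++
l=2 r=8: 7+39=46 <68, l++
l=3 r=8: 8+39=47 <68, l++
l=4 r=8: 9+39=48 <68, l++
l=5 r=8: 11+39=50 <68, l++
l=6 r=8: 17+39=56 <68, l++
l=7 r=8: 29+39=68, found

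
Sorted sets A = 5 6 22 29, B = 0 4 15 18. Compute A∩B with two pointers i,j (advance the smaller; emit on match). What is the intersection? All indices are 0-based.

intersection = []

i=0 j=0: 5>0, j++
i=0 j=1: 5>4, j++
i=0 j=2: 5<15, i++
i=1 j=2: 6<15, i++
i=2 j=2: 22>15, j++
i=2 j=3: 22>18, j++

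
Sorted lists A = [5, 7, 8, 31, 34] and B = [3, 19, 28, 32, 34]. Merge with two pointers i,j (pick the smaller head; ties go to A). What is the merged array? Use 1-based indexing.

[3, 5, 7, 8, 19, 28, 31, 32, 34, 34]

i=1 j=1: A[i]=5>B[j]=3 take 3, j++
i=1 j=2: A[i]=5<=B[j]=19 take 5, i++
i=2 j=2: A[i]=7<=B[j]=19 take 7, i++
i=3 j=2: A[i]=8<=B[j]=19 take 8, i++
i=4 j=2: A[i]=31>B[j]=19 take 19, j++
i=4 j=3: A[i]=31>B[j]=28 take 28, j++
i=4 j=4: A[i]=31<=B[j]=32 take 31, i++
i=5 j=4: A[i]=34>B[j]=32 take 32, j++
i=5 j=5: A[i]=34<=B[j]=34 take 34, i++
i=6 j=5: A done, take B[j]=34, j++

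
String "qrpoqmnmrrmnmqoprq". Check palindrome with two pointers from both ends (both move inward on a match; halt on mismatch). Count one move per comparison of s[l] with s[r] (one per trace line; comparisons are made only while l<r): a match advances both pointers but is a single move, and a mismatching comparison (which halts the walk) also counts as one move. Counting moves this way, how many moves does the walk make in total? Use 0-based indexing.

l=0 r=17: 'q'=='q', l++,r--
l=1 r=16: 'r'=='r', l++,r--
l=2 r=15: 'p'=='p', l++,r--
l=3 r=14: 'o'=='o', l++,r--
l=4 r=13: 'q'=='q', l++,r--
l=5 r=12: 'm'=='m', l++,r--
l=6 r=11: 'n'=='n', l++,r--
l=7 r=10: 'm'=='m', l++,r--
l=8 r=9: 'r'=='r', l++,r--

9 moves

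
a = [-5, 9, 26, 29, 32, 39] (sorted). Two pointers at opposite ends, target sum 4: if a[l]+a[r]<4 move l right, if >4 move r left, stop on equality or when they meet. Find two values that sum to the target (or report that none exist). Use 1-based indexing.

(-5, 9)

[1,6] -5+39=34 >4 → r--
[1,5] -5+32=27 >4 → r--
[1,4] -5+29=24 >4 → r--
[1,3] -5+26=21 >4 → r--
[1,2] -5+9=4 → found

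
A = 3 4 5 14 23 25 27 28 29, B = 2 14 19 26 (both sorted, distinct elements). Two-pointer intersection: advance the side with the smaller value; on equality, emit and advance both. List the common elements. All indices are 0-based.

i=0 j=0: 3>2, j++
i=0 j=1: 3<14, i++
i=1 j=1: 4<14, i++
i=2 j=1: 5<14, i++
i=3 j=1: 14==14 emit, i++,j++
i=4 j=2: 23>19, j++
i=4 j=3: 23<26, i++
i=5 j=3: 25<26, i++
i=6 j=3: 27>26, j++

intersection = [14]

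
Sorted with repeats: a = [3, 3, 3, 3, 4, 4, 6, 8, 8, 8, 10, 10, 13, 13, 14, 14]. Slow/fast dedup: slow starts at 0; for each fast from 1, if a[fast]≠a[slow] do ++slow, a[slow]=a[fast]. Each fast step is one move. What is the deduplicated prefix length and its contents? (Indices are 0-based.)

length 7; prefix = [3, 4, 6, 8, 10, 13, 14]

(s=0,f=1) a[fast]=3=a[slow] dup → fast++
(s=0,f=2) a[fast]=3=a[slow] dup → fast++
(s=0,f=3) a[fast]=3=a[slow] dup → fast++
(s=0,f=4) a[fast]=4≠a[slow]=3 write a[1]=4 → slow++,fast++
(s=1,f=5) a[fast]=4=a[slow] dup → fast++
(s=1,f=6) a[fast]=6≠a[slow]=4 write a[2]=6 → slow++,fast++
(s=2,f=7) a[fast]=8≠a[slow]=6 write a[3]=8 → slow++,fast++
(s=3,f=8) a[fast]=8=a[slow] dup → fast++
(s=3,f=9) a[fast]=8=a[slow] dup → fast++
(s=3,f=10) a[fast]=10≠a[slow]=8 write a[4]=10 → slow++,fast++
(s=4,f=11) a[fast]=10=a[slow] dup → fast++
(s=4,f=12) a[fast]=13≠a[slow]=10 write a[5]=13 → slow++,fast++
(s=5,f=13) a[fast]=13=a[slow] dup → fast++
(s=5,f=14) a[fast]=14≠a[slow]=13 write a[6]=14 → slow++,fast++
(s=6,f=15) a[fast]=14=a[slow] dup → fast++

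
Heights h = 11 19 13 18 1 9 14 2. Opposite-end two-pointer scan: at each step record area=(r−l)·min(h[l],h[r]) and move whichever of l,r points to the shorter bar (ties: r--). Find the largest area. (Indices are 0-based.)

max area = 70

l=0 r=7: min(11,2)*7=14 best=14 *, r--
l=0 r=6: min(11,14)*6=66 best=66 *, l++
l=1 r=6: min(19,14)*5=70 best=70 *, r--
l=1 r=5: min(19,9)*4=36 best=70, r--
l=1 r=4: min(19,1)*3=3 best=70, r--
l=1 r=3: min(19,18)*2=36 best=70, r--
l=1 r=2: min(19,13)*1=13 best=70, r--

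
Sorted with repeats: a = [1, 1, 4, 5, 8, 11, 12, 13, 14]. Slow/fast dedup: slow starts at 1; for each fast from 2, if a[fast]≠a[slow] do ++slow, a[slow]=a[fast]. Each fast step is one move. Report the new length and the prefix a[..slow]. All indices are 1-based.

slow=1 fast=2: a[fast]=1=a[slow] dup, fast++
slow=1 fast=3: a[fast]=4≠a[slow]=1 write a[2]=4, slow++,fast++
slow=2 fast=4: a[fast]=5≠a[slow]=4 write a[3]=5, slow++,fast++
slow=3 fast=5: a[fast]=8≠a[slow]=5 write a[4]=8, slow++,fast++
slow=4 fast=6: a[fast]=11≠a[slow]=8 write a[5]=11, slow++,fast++
slow=5 fast=7: a[fast]=12≠a[slow]=11 write a[6]=12, slow++,fast++
slow=6 fast=8: a[fast]=13≠a[slow]=12 write a[7]=13, slow++,fast++
slow=7 fast=9: a[fast]=14≠a[slow]=13 write a[8]=14, slow++,fast++

length 8; prefix = [1, 4, 5, 8, 11, 12, 13, 14]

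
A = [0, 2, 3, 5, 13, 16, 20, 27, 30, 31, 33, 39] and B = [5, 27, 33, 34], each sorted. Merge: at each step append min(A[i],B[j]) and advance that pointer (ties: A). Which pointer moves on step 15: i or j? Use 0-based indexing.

i=0 j=0: A[i]=0<=B[j]=5 take 0, i++
i=1 j=0: A[i]=2<=B[j]=5 take 2, i++
i=2 j=0: A[i]=3<=B[j]=5 take 3, i++
i=3 j=0: A[i]=5<=B[j]=5 take 5, i++
i=4 j=0: A[i]=13>B[j]=5 take 5, j++
i=4 j=1: A[i]=13<=B[j]=27 take 13, i++
i=5 j=1: A[i]=16<=B[j]=27 take 16, i++
i=6 j=1: A[i]=20<=B[j]=27 take 20, i++
i=7 j=1: A[i]=27<=B[j]=27 take 27, i++
i=8 j=1: A[i]=30>B[j]=27 take 27, j++
i=8 j=2: A[i]=30<=B[j]=33 take 30, i++
i=9 j=2: A[i]=31<=B[j]=33 take 31, i++
i=10 j=2: A[i]=33<=B[j]=33 take 33, i++
i=11 j=2: A[i]=39>B[j]=33 take 33, j++
i=11 j=3: A[i]=39>B[j]=34 take 34, j++

j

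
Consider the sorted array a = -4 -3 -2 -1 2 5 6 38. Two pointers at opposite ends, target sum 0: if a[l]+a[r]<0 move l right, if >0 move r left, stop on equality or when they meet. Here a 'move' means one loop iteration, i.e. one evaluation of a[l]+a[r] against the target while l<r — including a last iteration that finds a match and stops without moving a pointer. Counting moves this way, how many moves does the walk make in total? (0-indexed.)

6 moves

l=0 r=7: -4+38=34 >0, r--
l=0 r=6: -4+6=2 >0, r--
l=0 r=5: -4+5=1 >0, r--
l=0 r=4: -4+2=-2 <0, l++
l=1 r=4: -3+2=-1 <0, l++
l=2 r=4: -2+2=0, found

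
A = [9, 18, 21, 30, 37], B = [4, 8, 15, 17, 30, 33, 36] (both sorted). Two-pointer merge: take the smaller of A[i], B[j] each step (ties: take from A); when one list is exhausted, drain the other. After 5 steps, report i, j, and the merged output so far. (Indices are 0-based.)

i=1, j=4, merged so far=[4, 8, 9, 15, 17]

[i=0,j=0] A[i]=9>B[j]=4 take 4 → j++
[i=0,j=1] A[i]=9>B[j]=8 take 8 → j++
[i=0,j=2] A[i]=9<=B[j]=15 take 9 → i++
[i=1,j=2] A[i]=18>B[j]=15 take 15 → j++
[i=1,j=3] A[i]=18>B[j]=17 take 17 → j++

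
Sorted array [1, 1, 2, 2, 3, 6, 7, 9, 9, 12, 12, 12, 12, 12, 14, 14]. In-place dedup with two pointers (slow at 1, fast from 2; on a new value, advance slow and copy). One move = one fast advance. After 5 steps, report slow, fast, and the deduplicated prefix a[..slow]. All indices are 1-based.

slow=4, fast=7, prefix=[1, 2, 3, 6]

slow=1 fast=2: a[fast]=1=a[slow] dup, fast++
slow=1 fast=3: a[fast]=2≠a[slow]=1 write a[2]=2, slow++,fast++
slow=2 fast=4: a[fast]=2=a[slow] dup, fast++
slow=2 fast=5: a[fast]=3≠a[slow]=2 write a[3]=3, slow++,fast++
slow=3 fast=6: a[fast]=6≠a[slow]=3 write a[4]=6, slow++,fast++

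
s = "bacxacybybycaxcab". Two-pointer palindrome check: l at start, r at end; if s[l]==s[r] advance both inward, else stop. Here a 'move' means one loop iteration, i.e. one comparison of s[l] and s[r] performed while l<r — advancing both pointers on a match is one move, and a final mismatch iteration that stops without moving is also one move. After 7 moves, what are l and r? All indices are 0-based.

l=7, r=9

[0,16] 'b'=='b' → l++,r--
[1,15] 'a'=='a' → l++,r--
[2,14] 'c'=='c' → l++,r--
[3,13] 'x'=='x' → l++,r--
[4,12] 'a'=='a' → l++,r--
[5,11] 'c'=='c' → l++,r--
[6,10] 'y'=='y' → l++,r--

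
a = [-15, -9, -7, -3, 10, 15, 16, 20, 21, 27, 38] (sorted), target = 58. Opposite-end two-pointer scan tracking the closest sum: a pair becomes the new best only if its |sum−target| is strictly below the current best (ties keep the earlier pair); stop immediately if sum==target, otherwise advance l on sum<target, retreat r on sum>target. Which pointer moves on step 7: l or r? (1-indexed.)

l=1 r=11: -15+38=23 d=35 *, l++
l=2 r=11: -9+38=29 d=29 *, l++
l=3 r=11: -7+38=31 d=27 *, l++
l=4 r=11: -3+38=35 d=23 *, l++
l=5 r=11: 10+38=48 d=10 *, l++
l=6 r=11: 15+38=53 d=5 *, l++
l=7 r=11: 16+38=54 d=4 *, l++

l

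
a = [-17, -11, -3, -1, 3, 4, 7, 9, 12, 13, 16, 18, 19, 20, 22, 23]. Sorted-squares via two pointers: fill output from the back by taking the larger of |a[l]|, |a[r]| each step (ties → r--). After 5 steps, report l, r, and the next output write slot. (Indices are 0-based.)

l=0 r=15: |-17|<=|23| out[15]=529, r--
l=0 r=14: |-17|<=|22| out[14]=484, r--
l=0 r=13: |-17|<=|20| out[13]=400, r--
l=0 r=12: |-17|<=|19| out[12]=361, r--
l=0 r=11: |-17|<=|18| out[11]=324, r--

l=0, r=10, next write slot=10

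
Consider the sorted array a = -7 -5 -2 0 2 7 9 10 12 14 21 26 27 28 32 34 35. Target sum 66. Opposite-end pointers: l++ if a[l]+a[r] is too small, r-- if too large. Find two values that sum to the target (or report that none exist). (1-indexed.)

[1,17] -7+35=28 <66 → l++
[2,17] -5+35=30 <66 → l++
[3,17] -2+35=33 <66 → l++
[4,17] 0+35=35 <66 → l++
[5,17] 2+35=37 <66 → l++
[6,17] 7+35=42 <66 → l++
[7,17] 9+35=44 <66 → l++
[8,17] 10+35=45 <66 → l++
[9,17] 12+35=47 <66 → l++
[10,17] 14+35=49 <66 → l++
[11,17] 21+35=56 <66 → l++
[12,17] 26+35=61 <66 → l++
[13,17] 27+35=62 <66 → l++
[14,17] 28+35=63 <66 → l++
[15,17] 32+35=67 >66 → r--
[15,16] 32+34=66 → found

(32, 34)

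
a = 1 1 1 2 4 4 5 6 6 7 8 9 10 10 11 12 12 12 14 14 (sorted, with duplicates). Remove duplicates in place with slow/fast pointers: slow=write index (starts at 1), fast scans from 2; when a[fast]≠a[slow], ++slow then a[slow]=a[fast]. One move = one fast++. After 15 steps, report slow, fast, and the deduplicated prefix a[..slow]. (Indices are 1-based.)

slow=1 fast=2: a[fast]=1=a[slow] dup, fast++
slow=1 fast=3: a[fast]=1=a[slow] dup, fast++
slow=1 fast=4: a[fast]=2≠a[slow]=1 write a[2]=2, slow++,fast++
slow=2 fast=5: a[fast]=4≠a[slow]=2 write a[3]=4, slow++,fast++
slow=3 fast=6: a[fast]=4=a[slow] dup, fast++
slow=3 fast=7: a[fast]=5≠a[slow]=4 write a[4]=5, slow++,fast++
slow=4 fast=8: a[fast]=6≠a[slow]=5 write a[5]=6, slow++,fast++
slow=5 fast=9: a[fast]=6=a[slow] dup, fast++
slow=5 fast=10: a[fast]=7≠a[slow]=6 write a[6]=7, slow++,fast++
slow=6 fast=11: a[fast]=8≠a[slow]=7 write a[7]=8, slow++,fast++
slow=7 fast=12: a[fast]=9≠a[slow]=8 write a[8]=9, slow++,fast++
slow=8 fast=13: a[fast]=10≠a[slow]=9 write a[9]=10, slow++,fast++
slow=9 fast=14: a[fast]=10=a[slow] dup, fast++
slow=9 fast=15: a[fast]=11≠a[slow]=10 write a[10]=11, slow++,fast++
slow=10 fast=16: a[fast]=12≠a[slow]=11 write a[11]=12, slow++,fast++

slow=11, fast=17, prefix=[1, 2, 4, 5, 6, 7, 8, 9, 10, 11, 12]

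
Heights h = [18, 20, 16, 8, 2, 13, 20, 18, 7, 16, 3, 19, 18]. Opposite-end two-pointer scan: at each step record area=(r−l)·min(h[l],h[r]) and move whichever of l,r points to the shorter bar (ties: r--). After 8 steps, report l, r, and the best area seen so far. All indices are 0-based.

l=0 r=12: min(18,18)*12=216 best=216 *, r--
l=0 r=11: min(18,19)*11=198 best=216, l++
l=1 r=11: min(20,19)*10=190 best=216, r--
l=1 r=10: min(20,3)*9=27 best=216, r--
l=1 r=9: min(20,16)*8=128 best=216, r--
l=1 r=8: min(20,7)*7=49 best=216, r--
l=1 r=7: min(20,18)*6=108 best=216, r--
l=1 r=6: min(20,20)*5=100 best=216, r--

l=1, r=5, best area=216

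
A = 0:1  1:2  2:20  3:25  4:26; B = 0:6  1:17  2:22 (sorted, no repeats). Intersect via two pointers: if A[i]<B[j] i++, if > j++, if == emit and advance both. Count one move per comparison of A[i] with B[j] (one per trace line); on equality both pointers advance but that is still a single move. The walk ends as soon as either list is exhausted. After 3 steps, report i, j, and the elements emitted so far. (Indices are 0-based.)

[i=0,j=0] 1<6 → i++
[i=1,j=0] 2<6 → i++
[i=2,j=0] 20>6 → j++

i=2, j=1, emitted=[]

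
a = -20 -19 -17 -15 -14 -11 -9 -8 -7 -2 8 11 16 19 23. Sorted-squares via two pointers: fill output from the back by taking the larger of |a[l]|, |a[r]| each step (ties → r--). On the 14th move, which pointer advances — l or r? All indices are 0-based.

l=0 r=14: |-20|<=|23| out[14]=529, r--
l=0 r=13: |-20|>|19| out[13]=400, l++
l=1 r=13: |-19|<=|19| out[12]=361, r--
l=1 r=12: |-19|>|16| out[11]=361, l++
l=2 r=12: |-17|>|16| out[10]=289, l++
l=3 r=12: |-15|<=|16| out[9]=256, r--
l=3 r=11: |-15|>|11| out[8]=225, l++
l=4 r=11: |-14|>|11| out[7]=196, l++
l=5 r=11: |-11|<=|11| out[6]=121, r--
l=5 r=10: |-11|>|8| out[5]=121, l++
l=6 r=10: |-9|>|8| out[4]=81, l++
l=7 r=10: |-8|<=|8| out[3]=64, r--
l=7 r=9: |-8|>|-2| out[2]=64, l++
l=8 r=9: |-7|>|-2| out[1]=49, l++

l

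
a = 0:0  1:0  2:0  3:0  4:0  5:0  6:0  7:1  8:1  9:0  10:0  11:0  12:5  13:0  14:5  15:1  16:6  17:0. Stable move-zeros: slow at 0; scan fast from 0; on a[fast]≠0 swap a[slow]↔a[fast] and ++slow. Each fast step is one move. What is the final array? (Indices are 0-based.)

[1, 1, 5, 5, 1, 6, 0, 0, 0, 0, 0, 0, 0, 0, 0, 0, 0, 0]

(s=0,f=0) a[fast]=0 → fast++
(s=0,f=1) a[fast]=0 → fast++
(s=0,f=2) a[fast]=0 → fast++
(s=0,f=3) a[fast]=0 → fast++
(s=0,f=4) a[fast]=0 → fast++
(s=0,f=5) a[fast]=0 → fast++
(s=0,f=6) a[fast]=0 → fast++
(s=0,f=7) a[fast]=1≠0 swap→a[0]=1 → slow++,fast++
(s=1,f=8) a[fast]=1≠0 swap→a[1]=1 → slow++,fast++
(s=2,f=9) a[fast]=0 → fast++
(s=2,f=10) a[fast]=0 → fast++
(s=2,f=11) a[fast]=0 → fast++
(s=2,f=12) a[fast]=5≠0 swap→a[2]=5 → slow++,fast++
(s=3,f=13) a[fast]=0 → fast++
(s=3,f=14) a[fast]=5≠0 swap→a[3]=5 → slow++,fast++
(s=4,f=15) a[fast]=1≠0 swap→a[4]=1 → slow++,fast++
(s=5,f=16) a[fast]=6≠0 swap→a[5]=6 → slow++,fast++
(s=6,f=17) a[fast]=0 → fast++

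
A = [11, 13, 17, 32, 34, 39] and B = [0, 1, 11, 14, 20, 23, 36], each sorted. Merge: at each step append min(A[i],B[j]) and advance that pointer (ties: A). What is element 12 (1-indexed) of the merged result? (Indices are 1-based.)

i=1 j=1: A[i]=11>B[j]=0 take 0, j++
i=1 j=2: A[i]=11>B[j]=1 take 1, j++
i=1 j=3: A[i]=11<=B[j]=11 take 11, i++
i=2 j=3: A[i]=13>B[j]=11 take 11, j++
i=2 j=4: A[i]=13<=B[j]=14 take 13, i++
i=3 j=4: A[i]=17>B[j]=14 take 14, j++
i=3 j=5: A[i]=17<=B[j]=20 take 17, i++
i=4 j=5: A[i]=32>B[j]=20 take 20, j++
i=4 j=6: A[i]=32>B[j]=23 take 23, j++
i=4 j=7: A[i]=32<=B[j]=36 take 32, i++
i=5 j=7: A[i]=34<=B[j]=36 take 34, i++
i=6 j=7: A[i]=39>B[j]=36 take 36, j++
i=6 j=8: B done, take A[i]=39, i++

merged[12] = 36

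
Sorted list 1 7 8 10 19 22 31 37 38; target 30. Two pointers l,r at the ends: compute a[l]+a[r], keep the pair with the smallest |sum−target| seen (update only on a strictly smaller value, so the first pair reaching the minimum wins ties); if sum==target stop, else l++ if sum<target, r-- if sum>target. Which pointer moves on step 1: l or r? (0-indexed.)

r

[0,8] 1+38=39 d=9 * → r--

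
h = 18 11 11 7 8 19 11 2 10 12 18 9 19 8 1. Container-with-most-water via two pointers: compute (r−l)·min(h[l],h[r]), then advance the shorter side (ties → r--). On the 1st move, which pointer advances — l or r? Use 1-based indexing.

l=1 r=15: min(18,1)*14=14 best=14 *, r--

r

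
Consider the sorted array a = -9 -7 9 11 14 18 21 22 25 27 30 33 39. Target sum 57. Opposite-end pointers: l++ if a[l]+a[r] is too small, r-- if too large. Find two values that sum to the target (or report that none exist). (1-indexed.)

(18, 39)

[1,13] -9+39=30 <57 → l++
[2,13] -7+39=32 <57 → l++
[3,13] 9+39=48 <57 → l++
[4,13] 11+39=50 <57 → l++
[5,13] 14+39=53 <57 → l++
[6,13] 18+39=57 → found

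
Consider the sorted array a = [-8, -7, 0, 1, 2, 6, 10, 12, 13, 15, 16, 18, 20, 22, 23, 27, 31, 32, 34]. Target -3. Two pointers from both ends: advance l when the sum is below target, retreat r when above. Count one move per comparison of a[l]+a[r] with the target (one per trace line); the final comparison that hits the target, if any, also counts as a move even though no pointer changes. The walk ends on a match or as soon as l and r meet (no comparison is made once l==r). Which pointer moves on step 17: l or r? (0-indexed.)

r

[0,18] -8+34=26 >-3 → r--
[0,17] -8+32=24 >-3 → r--
[0,16] -8+31=23 >-3 → r--
[0,15] -8+27=19 >-3 → r--
[0,14] -8+23=15 >-3 → r--
[0,13] -8+22=14 >-3 → r--
[0,12] -8+20=12 >-3 → r--
[0,11] -8+18=10 >-3 → r--
[0,10] -8+16=8 >-3 → r--
[0,9] -8+15=7 >-3 → r--
[0,8] -8+13=5 >-3 → r--
[0,7] -8+12=4 >-3 → r--
[0,6] -8+10=2 >-3 → r--
[0,5] -8+6=-2 >-3 → r--
[0,4] -8+2=-6 <-3 → l++
[1,4] -7+2=-5 <-3 → l++
[2,4] 0+2=2 >-3 → r--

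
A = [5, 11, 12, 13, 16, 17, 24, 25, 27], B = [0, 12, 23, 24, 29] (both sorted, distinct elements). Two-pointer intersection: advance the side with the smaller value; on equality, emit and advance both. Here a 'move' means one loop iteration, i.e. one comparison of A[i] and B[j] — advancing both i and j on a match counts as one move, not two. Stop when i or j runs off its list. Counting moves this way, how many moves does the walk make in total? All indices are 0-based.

11 moves

[i=0,j=0] 5>0 → j++
[i=0,j=1] 5<12 → i++
[i=1,j=1] 11<12 → i++
[i=2,j=1] 12==12 emit → i++,j++
[i=3,j=2] 13<23 → i++
[i=4,j=2] 16<23 → i++
[i=5,j=2] 17<23 → i++
[i=6,j=2] 24>23 → j++
[i=6,j=3] 24==24 emit → i++,j++
[i=7,j=4] 25<29 → i++
[i=8,j=4] 27<29 → i++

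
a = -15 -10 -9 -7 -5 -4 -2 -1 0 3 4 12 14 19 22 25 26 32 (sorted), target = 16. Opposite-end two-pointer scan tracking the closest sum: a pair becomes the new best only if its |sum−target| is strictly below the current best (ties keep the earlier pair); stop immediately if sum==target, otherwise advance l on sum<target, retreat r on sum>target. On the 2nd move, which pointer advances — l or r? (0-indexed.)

l=0 r=17: -15+32=17 d=1 *, r--
l=0 r=16: -15+26=11 d=5, l++

l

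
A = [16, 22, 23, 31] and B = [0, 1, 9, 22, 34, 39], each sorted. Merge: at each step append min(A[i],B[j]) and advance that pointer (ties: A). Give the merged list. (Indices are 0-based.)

[i=0,j=0] A[i]=16>B[j]=0 take 0 → j++
[i=0,j=1] A[i]=16>B[j]=1 take 1 → j++
[i=0,j=2] A[i]=16>B[j]=9 take 9 → j++
[i=0,j=3] A[i]=16<=B[j]=22 take 16 → i++
[i=1,j=3] A[i]=22<=B[j]=22 take 22 → i++
[i=2,j=3] A[i]=23>B[j]=22 take 22 → j++
[i=2,j=4] A[i]=23<=B[j]=34 take 23 → i++
[i=3,j=4] A[i]=31<=B[j]=34 take 31 → i++
[i=4,j=4] A done, take B[j]=34 → j++
[i=4,j=5] A done, take B[j]=39 → j++

[0, 1, 9, 16, 22, 22, 23, 31, 34, 39]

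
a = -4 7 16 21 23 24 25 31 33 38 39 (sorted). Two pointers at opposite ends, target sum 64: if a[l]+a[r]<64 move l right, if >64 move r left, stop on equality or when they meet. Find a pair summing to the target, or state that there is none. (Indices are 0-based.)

l=0 r=10: -4+39=35 <64, l++
l=1 r=10: 7+39=46 <64, l++
l=2 r=10: 16+39=55 <64, l++
l=3 r=10: 21+39=60 <64, l++
l=4 r=10: 23+39=62 <64, l++
l=5 r=10: 24+39=63 <64, l++
l=6 r=10: 25+39=64, found

(25, 39)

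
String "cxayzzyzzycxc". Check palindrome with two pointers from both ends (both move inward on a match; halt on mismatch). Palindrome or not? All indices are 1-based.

not a palindrome (mismatch at 3,11)

l=1 r=13: 'c'=='c', l++,r--
l=2 r=12: 'x'=='x', l++,r--
l=3 r=11: 'a'!='c', stop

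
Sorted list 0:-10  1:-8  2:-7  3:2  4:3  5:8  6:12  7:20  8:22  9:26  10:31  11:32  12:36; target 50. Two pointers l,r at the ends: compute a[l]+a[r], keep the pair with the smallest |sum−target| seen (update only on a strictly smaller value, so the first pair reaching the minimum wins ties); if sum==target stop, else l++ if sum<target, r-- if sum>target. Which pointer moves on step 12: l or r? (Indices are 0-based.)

l

l=0 r=12: -10+36=26 d=24 *, l++
l=1 r=12: -8+36=28 d=22 *, l++
l=2 r=12: -7+36=29 d=21 *, l++
l=3 r=12: 2+36=38 d=12 *, l++
l=4 r=12: 3+36=39 d=11 *, l++
l=5 r=12: 8+36=44 d=6 *, l++
l=6 r=12: 12+36=48 d=2 *, l++
l=7 r=12: 20+36=56 d=6, r--
l=7 r=11: 20+32=52 d=2, r--
l=7 r=10: 20+31=51 d=1 *, r--
l=7 r=9: 20+26=46 d=4, l++
l=8 r=9: 22+26=48 d=2, l++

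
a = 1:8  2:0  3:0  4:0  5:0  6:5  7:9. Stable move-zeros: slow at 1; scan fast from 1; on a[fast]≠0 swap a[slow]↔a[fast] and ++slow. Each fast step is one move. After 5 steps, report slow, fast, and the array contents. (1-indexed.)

slow=1 fast=1: a[fast]=8≠0 swap→a[1]=8, slow++,fast++
slow=2 fast=2: a[fast]=0, fast++
slow=2 fast=3: a[fast]=0, fast++
slow=2 fast=4: a[fast]=0, fast++
slow=2 fast=5: a[fast]=0, fast++

slow=2, fast=6, a=[8, 0, 0, 0, 0, 5, 9]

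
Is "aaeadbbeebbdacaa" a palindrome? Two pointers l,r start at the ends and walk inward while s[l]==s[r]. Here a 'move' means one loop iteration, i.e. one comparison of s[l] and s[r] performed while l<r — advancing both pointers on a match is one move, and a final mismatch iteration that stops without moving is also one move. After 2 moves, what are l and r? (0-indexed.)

l=2, r=13

[0,15] 'a'=='a' → l++,r--
[1,14] 'a'=='a' → l++,r--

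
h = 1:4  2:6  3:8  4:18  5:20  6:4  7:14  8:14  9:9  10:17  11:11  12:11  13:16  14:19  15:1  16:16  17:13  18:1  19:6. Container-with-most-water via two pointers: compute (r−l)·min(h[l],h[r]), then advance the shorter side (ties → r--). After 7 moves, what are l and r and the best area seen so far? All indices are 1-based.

l=4, r=15, best area=192

l=1 r=19: min(4,6)*18=72 best=72 *, l++
l=2 r=19: min(6,6)*17=102 best=102 *, r--
l=2 r=18: min(6,1)*16=16 best=102, r--
l=2 r=17: min(6,13)*15=90 best=102, l++
l=3 r=17: min(8,13)*14=112 best=112 *, l++
l=4 r=17: min(18,13)*13=169 best=169 *, r--
l=4 r=16: min(18,16)*12=192 best=192 *, r--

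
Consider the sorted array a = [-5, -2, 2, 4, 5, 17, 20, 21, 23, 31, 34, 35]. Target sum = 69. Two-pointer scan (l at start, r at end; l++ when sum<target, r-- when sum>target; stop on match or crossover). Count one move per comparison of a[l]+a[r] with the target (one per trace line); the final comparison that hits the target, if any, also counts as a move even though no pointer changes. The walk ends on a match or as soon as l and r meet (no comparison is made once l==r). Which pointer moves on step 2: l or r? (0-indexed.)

l=0 r=11: -5+35=30 <69, l++
l=1 r=11: -2+35=33 <69, l++

l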